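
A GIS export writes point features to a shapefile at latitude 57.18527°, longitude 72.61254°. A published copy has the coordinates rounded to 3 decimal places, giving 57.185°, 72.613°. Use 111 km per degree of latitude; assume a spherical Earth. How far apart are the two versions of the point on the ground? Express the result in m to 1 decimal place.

40.8 m

The latitude changed by +0.00027° and the longitude by -0.00046°.
N–S: 0.00027° × 111000 m/° = 29.97 m.
E–W at 57.185°: -0.00046° × 111000 × cos 57.185° = -0.00046 × 111000 × 0.5419 ≈ -27.6709 m.
Combined displacement = (29.97² + 27.6709²)^½ ≈ 40.7907 m.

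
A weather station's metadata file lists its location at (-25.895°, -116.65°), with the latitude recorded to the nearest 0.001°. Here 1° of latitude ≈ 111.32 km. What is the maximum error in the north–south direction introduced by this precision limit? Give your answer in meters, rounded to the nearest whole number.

Rounding to 3 decimal places leaves the latitude within ±0.0005° of the true value.
North–south distance: 0.0005° × 111320 m/° = 55.66 m.

56 meters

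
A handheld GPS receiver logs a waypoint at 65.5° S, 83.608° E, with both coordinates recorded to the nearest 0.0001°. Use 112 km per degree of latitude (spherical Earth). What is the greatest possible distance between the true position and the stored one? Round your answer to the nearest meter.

6 meters

Rounding to 4 decimal places leaves each coordinate within ±5e-05° of the true value.
N–S: 5e-05° × 112000 m/° = 5.6 m.
East–west component at 65.5°: 5e-05° × 112000 × cos 65.5° ≈ 5e-05 × 46445.6 ≈ 2.32228 m.
The two errors are perpendicular, so the maximum displacement is √(5.6² + 2.32228²) ≈ 6.06242 m.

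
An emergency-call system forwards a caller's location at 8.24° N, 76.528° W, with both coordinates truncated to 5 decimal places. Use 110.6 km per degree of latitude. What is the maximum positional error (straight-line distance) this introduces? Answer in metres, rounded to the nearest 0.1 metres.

Truncating at 5 decimal places can drop up to a full unit in the last place, so each coordinate may be off by as much as 1e-05°.
North–south component: 1e-05° × 110600 = 1.106 m.
Longitude error → 1e-05 × 110600 × cos 8.24° = 1e-05 × 110600 × 0.9897 ≈ 1.09458 m.
Worst case both components are at the extreme and orthogonal: √(1.106² + 1.09458²) ≈ 1.55607 m.

1.6 metres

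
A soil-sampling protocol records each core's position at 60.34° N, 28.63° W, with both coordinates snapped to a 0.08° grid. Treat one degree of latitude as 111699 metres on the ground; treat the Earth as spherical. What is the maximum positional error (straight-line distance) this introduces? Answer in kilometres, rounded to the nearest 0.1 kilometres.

With a 0.08° grid the true value lies within half a step, ±0.08°/2 = ±0.04°, of the stored one.
North–south component: 0.04° × 111699 = 4467.96 m.
Longitude error → 0.04 × 111699 × cos 60.34° = 0.04 × 111699 × 0.4949 ≈ 2210.98 m.
Combining orthogonally: (4467.96² + 2210.98²)^½ ≈ 4985.09 m.
That is 4985.09 m = 4.9851 km.

5.0 kilometres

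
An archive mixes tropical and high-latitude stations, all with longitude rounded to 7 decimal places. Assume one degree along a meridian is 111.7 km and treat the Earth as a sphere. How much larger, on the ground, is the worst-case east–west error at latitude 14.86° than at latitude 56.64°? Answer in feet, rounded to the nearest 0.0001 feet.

0.0076 feet

Rounding to 7 decimal places leaves the longitude within ±5e-08° of the true value.
At 14.86°: 5e-08° × 111700 × cos 14.86° = 5e-08 × 111700 × 0.9666 ≈ 0.0053982 m.
At 56.64°: 5e-08° × 111700 × cos 56.64° = 5e-08 × 111700 × 0.5499 ≈ 0.0030712 m.
So the lower-latitude error exceeds the higher by 0.0053982 − 0.0030712 = 0.002327 m.
In feet: 0.00232703 m ÷ 0.3048 ≈ 0.0076346 ft.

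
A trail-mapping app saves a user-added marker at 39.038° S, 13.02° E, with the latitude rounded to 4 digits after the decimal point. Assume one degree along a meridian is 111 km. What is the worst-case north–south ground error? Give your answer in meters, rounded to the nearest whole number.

6 meters

Rounding to 4 decimal places leaves the latitude within ±5e-05° of the true value.
North–south distance: 5e-05° × 111000 m/° = 5.55 m.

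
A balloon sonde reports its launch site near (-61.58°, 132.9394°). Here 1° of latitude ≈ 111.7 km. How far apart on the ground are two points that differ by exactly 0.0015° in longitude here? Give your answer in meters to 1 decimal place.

79.7 meters

One degree of longitude here spans 111700 × cos 61.58° = 111700 × 0.4759 ≈ 53161.5 m; 0.0015° of that is 79.7423 m.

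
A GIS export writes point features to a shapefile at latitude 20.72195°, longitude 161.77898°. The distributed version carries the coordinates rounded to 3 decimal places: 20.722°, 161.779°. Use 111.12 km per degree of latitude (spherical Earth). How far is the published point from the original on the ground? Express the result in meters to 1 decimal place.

5.9 meters

Δlat = 20.72195 − 20.722 = -0.00005°; Δlon = 161.77898 − 161.779 = -0.00002°.
North–south shift: -0.00005 × 111120 = -5.556 m.
East–west at this latitude: -0.00002° × 111120 × cos 20.722° ≈ -0.00002 × 103931 = -2.07863 m.
Combined displacement = (5.556² + 2.07863²)^½ ≈ 5.9321 m.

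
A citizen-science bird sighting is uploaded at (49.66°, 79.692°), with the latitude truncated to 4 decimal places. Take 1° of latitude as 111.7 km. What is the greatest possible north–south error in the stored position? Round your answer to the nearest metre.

11 metres

Truncating at 4 decimal places can drop up to a full unit in the last place, so the latitude may be off by as much as 0.0001°.
Along the meridian that is 0.0001° × 111700 m/° = 11.17 m.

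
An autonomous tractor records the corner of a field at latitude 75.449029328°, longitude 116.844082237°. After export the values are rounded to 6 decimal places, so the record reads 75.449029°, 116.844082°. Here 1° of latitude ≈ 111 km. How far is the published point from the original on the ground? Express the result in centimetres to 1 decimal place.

3.7 centimetres

Δlat = 75.449029328 − 75.449029 = +0.000000328°; Δlon = 116.844082237 − 116.844082 = +0.000000237°.
North–south shift: 0.000000328 × 111000 = 0.036408 m.
E–W at 75.449°: 0.000000237° × 111000 × cos 75.449° = 0.000000237 × 111000 × 0.2512 ≈ 0.0066094 m.
Combined displacement = (0.036408² + 0.0066094²)^½ ≈ 0.0370031 m.
That is 0.0370031 m = 3.7003 cm.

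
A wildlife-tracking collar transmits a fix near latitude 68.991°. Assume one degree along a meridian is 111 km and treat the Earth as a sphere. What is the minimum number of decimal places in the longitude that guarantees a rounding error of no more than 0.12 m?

6

At 68.991° one degree of longitude covers 111000 × cos 68.991° ≈ 111000 × 0.3585 ≈ 39795.1 m.
Rounding to N decimal places gives at most 0.5 × 10⁻ᴺ degrees of error, i.e. 0.5 × 10⁻ᴺ × 39795.1 m.
Need 0.5 × 39795.1 × 10⁻ᴺ ≤ 0.12 → 10⁻ᴺ ≤ 6.031e-06, so N ≥ 5.22.
N = 5 would give 0.199 m (too coarse); N = 6 gives 0.0199 m ≤ 0.12 m.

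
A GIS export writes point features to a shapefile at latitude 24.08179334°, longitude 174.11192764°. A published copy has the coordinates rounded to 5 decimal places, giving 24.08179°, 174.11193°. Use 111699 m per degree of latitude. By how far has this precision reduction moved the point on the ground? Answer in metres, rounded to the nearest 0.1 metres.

Δlat = 24.08179334 − 24.08179 = +0.00000334°; Δlon = 174.11192764 − 174.11193 = -0.00000236°.
North–south shift: 0.00000334 × 111699 = 0.373075 m.
E–W at 24.0818°: -0.00000236° × 111699 × cos 24.0818° = -0.00000236 × 111699 × 0.9130 ≈ -0.240666 m.
Distance: √(0.373075² + 0.240666²) ≈ 0.443965 m.

0.4 metres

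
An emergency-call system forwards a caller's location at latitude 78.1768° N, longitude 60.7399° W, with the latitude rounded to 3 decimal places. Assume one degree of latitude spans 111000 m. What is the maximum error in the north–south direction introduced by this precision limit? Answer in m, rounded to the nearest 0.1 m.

55.5 m

Rounding to 3 decimal places leaves the latitude within ±0.0005° of the true value.
So the N–S error is at most 0.0005 × 111000 = 55.5 m.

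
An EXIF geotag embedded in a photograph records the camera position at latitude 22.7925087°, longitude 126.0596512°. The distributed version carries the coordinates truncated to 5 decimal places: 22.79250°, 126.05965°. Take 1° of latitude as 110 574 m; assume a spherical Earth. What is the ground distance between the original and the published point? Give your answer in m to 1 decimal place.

1.0 m

The latitude changed by +0.0000087° and the longitude by +0.0000012°.
N–S: 0.0000087° × 110574 m/° = 0.961994 m.
E–W at 22.7925°: 0.0000012° × 110574 × cos 22.7925° = 0.0000012 × 110574 × 0.9219 ≈ 0.122328 m.
Hypotenuse of the two orthogonal shifts: √(0.961994² + 0.122328²) = 0.96974 m.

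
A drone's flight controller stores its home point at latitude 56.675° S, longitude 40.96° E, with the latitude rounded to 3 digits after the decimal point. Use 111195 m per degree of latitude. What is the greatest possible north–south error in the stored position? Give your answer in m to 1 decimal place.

55.6 m

Rounding to 3 decimal places leaves the latitude within ±0.0005° of the true value.
Along the meridian that is 0.0005° × 111195 m/° = 55.5975 m.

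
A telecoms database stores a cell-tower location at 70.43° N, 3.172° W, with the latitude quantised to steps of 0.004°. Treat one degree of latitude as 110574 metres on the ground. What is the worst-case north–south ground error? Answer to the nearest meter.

With a 0.004° grid the true value lies within half a step, ±0.004°/2 = ±0.002°, of the stored one.
Along the meridian that is 0.002° × 110574 m/° = 221.148 m.

221 meters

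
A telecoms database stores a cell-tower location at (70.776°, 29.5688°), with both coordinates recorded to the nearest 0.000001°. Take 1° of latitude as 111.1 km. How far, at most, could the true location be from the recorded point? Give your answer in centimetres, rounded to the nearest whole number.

6 centimetres

Rounding to 6 decimal places leaves each coordinate within ±5e-07° of the true value.
North–south component: 5e-07° × 111100 = 0.05555 m.
Longitude error → 5e-07 × 111100 × cos 70.776° = 5e-07 × 111100 × 0.3293 ≈ 0.0182905 m.
The two errors are perpendicular, so the maximum displacement is √(0.05555² + 0.0182905²) ≈ 0.0584837 m.
That is 0.0584837 m = 5.8484 cm.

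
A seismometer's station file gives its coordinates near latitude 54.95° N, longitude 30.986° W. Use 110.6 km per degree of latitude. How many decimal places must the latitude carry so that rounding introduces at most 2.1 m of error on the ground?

One degree of latitude covers 110600 m.
N decimal places → at most half a unit in the last place, 0.5 × 10⁻ᴺ° = 110600/2 × 10⁻ᴺ m.
Setting 55300 × 10⁻ᴺ ≤ 2.1 gives 10ᴺ ≥ 2.633e+04, i.e. N ≥ 4.42.
At 4 places the error can reach 5.53 m, but 5 places keeps it to 0.553 m.

5 decimal places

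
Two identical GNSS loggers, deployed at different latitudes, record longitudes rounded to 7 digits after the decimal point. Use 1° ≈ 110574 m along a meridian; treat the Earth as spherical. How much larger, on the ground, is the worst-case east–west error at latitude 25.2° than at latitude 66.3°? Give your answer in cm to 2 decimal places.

Rounding to 7 decimal places leaves the longitude within ±5e-08° of the true value.
At 25.2°: 5e-08° × 110574 × cos 25.2° = 5e-08 × 110574 × 0.9048 ≈ 0.0050025 m.
At 66.3°: 5e-08° × 110574 × cos 66.3° = 5e-08 × 110574 × 0.4019 ≈ 0.0022222 m.
So the lower-latitude error exceeds the higher by 0.0050025 − 0.0022222 = 0.0027803 m.
That is 0.00278027 m = 0.27803 cm.

0.28 cm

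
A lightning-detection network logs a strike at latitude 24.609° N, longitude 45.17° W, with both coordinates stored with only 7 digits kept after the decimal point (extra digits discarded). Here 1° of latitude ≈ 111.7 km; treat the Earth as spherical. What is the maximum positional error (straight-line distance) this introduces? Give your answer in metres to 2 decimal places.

0.02 metres

Truncating at 7 decimal places can drop up to a full unit in the last place, so each coordinate may be off by as much as 1e-07°.
North–south component: 1e-07° × 111700 = 0.01117 m.
Longitude error → 1e-07 × 111700 × cos 24.609° = 1e-07 × 111700 × 0.9092 ≈ 0.0101554 m.
Worst case both components are at the extreme and orthogonal: √(0.01117² + 0.0101554²) ≈ 0.0150964 m.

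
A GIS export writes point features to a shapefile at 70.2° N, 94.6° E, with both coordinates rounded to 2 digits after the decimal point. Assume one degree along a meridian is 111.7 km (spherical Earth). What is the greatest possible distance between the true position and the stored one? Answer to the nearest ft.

1935 ft

Rounding to 2 decimal places leaves each coordinate within ±0.005° of the true value.
North–south component: 0.005° × 111700 = 558.5 m.
Longitude error → 0.005 × 111700 × cos 70.2° = 0.005 × 111700 × 0.3387 ≈ 189.185 m.
The two errors are perpendicular, so the maximum displacement is √(558.5² + 189.185²) ≈ 589.672 m.
In feet: 589.672 m ÷ 0.3048 ≈ 1934.6 ft.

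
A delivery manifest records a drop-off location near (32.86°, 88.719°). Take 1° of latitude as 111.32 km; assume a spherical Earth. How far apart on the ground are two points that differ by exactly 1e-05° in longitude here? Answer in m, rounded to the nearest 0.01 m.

0.94 m

One degree of longitude here spans 111320 × cos 32.86° = 111320 × 0.8400 ≈ 93508.7 m; 1e-05° of that is 0.935087 m.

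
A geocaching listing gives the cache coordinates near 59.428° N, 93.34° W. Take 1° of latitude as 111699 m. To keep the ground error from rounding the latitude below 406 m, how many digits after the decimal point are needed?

One degree of latitude covers 111699 m.
With N decimal places the half-ulp bound is 0.5·10⁻ᴺ°, or 0.5·10⁻ᴺ × 111699 m on the ground.
Setting 55849.5 × 10⁻ᴺ ≤ 406 gives 10ᴺ ≥ 137.6, i.e. N ≥ 2.14.
So 3 decimal places suffice (55.8 m); 2 would allow up to 558 m.

3 decimal places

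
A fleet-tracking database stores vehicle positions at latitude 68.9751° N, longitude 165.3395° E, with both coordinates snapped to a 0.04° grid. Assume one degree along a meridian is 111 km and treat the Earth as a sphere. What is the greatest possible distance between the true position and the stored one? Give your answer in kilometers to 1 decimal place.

2.4 kilometers

With a 0.04° grid the true value lies within half a step, ±0.04°/2 = ±0.02°, of the stored one.
Latitude error → 0.02 × 111000 = 2220 m along the meridian.
E–W at 68.9751°: 0.02° × 111000 × cos 68.9751° = 0.02 × 111000 × 0.3588 ≈ 796.477 m.
The two errors are perpendicular, so the maximum displacement is √(2220² + 796.477²) ≈ 2358.55 m.
That is 2358.55 m = 2.3586 km.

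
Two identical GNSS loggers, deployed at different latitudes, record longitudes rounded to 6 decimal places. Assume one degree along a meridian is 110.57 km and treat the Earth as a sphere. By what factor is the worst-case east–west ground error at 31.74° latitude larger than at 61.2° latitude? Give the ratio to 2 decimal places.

Rounding to 6 decimal places leaves the longitude within ±5e-07° of the true value.
Error at 31.74° = 5e-07° × 110570 × cos 31.74° ≈ 0.055285 × 0.8504 = 0.047017 m.
Error at 61.2° = 5e-07° × 110570 × cos 61.2° ≈ 0.055285 × 0.4818 = 0.026634 m.
Ratio: 0.047017 / 0.026634 = cos 31.74° / cos 61.2° ≈ 1.7653.

1.77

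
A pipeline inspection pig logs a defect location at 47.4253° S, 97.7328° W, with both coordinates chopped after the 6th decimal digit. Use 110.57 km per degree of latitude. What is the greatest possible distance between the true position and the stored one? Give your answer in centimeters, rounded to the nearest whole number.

Truncating at 6 decimal places can drop up to a full unit in the last place, so each coordinate may be off by as much as 1e-06°.
North–south component: 1e-06° × 110570 = 0.11057 m.
E–W at 47.4253°: 1e-06° × 110570 × cos 47.4253° = 1e-06 × 110570 × 0.6766 ≈ 0.0748062 m.
Combining orthogonally: (0.11057² + 0.0748062²)^½ ≈ 0.133498 m.
That is 0.133498 m = 13.35 cm.

13 centimeters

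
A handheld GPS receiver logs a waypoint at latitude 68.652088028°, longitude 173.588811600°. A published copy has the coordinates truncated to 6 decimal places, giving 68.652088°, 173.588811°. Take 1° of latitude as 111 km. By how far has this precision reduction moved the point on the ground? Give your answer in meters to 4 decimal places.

0.0244 meters

Δlat = 68.652088028 − 68.652088 = +0.000000028°; Δlon = 173.588811600 − 173.588811 = +0.000000600°.
N–S: 0.000000028° × 111000 m/° = 0.003108 m.
East–west at this latitude: 0.000000600° × 111000 × cos 68.6521° ≈ 0.000000600 × 40407.4 = 0.0242444 m.
Distance: √(0.003108² + 0.0242444²) ≈ 0.0244428 m.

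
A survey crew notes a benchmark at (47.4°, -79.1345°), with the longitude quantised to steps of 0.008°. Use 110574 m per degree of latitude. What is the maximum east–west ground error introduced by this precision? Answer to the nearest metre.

With a 0.008° grid the true value lies within half a step, ±0.008°/2 = ±0.004°, of the stored one.
Parallels shrink by cos φ, so at 47.4° a degree of longitude is 110574 × 0.6769 ≈ 74844.9 m.
So at most 0.004° × 74844.9 ≈ 299.38 m east–west.

299 metres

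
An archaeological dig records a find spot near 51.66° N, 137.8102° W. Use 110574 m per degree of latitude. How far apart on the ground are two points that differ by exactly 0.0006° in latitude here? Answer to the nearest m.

0.0006° × 110574 m/° = 66.3444 m.

66 m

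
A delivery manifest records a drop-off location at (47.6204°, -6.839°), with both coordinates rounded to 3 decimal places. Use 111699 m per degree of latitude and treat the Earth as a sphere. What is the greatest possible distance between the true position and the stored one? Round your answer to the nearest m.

Rounding to 3 decimal places leaves each coordinate within ±0.0005° of the true value.
Latitude error → 0.0005 × 111699 = 55.8495 m along the meridian.
East–west component at 47.6204°: 0.0005° × 111699 × cos 47.6204° ≈ 0.0005 × 75289.5 ≈ 37.6448 m.
The two errors are perpendicular, so the maximum displacement is √(55.8495² + 37.6448²) ≈ 67.352 m.

67 m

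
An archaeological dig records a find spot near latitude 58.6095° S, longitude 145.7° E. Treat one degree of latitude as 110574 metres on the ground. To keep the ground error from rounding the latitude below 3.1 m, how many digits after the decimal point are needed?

One degree of latitude covers 110574 m.
N decimal places → at most half a unit in the last place, 0.5 × 10⁻ᴺ° = 110574/2 × 10⁻ᴺ m.
Need 0.5 × 110574 × 10⁻ᴺ ≤ 3.1 → 10⁻ᴺ ≤ 5.607e-05, so N ≥ 4.25.
So 5 decimal places suffice (0.553 m); 4 would allow up to 5.53 m.

5 decimal places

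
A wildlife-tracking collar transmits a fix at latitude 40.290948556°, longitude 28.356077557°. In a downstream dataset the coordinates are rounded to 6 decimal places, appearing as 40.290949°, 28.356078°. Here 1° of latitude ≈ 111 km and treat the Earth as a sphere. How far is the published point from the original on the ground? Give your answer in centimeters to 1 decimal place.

6.2 centimeters

Δlat = 40.290948556 − 40.290949 = -0.000000444°; Δlon = 28.356077557 − 28.356078 = -0.000000443°.
N–S: -0.000000444° × 111000 m/° = -0.049284 m.
East–west at this latitude: -0.000000443° × 111000 × cos 40.2909° ≈ -0.000000443 × 84667.5 = -0.0375077 m.
Distance: √(0.049284² + 0.0375077²) ≈ 0.0619334 m.
That is 0.0619334 m = 6.1933 cm.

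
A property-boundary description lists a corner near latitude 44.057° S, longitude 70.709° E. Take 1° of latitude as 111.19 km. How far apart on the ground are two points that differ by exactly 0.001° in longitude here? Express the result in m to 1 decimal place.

One degree of longitude here spans 111190 × cos 44.057° = 111190 × 0.7186 ≈ 79906.5 m; 0.001° of that is 79.9065 m.

79.9 m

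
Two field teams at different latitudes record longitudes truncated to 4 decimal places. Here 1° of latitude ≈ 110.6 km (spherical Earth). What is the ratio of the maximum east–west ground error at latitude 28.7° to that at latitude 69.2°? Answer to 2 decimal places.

Truncating at 4 decimal places can drop up to a full unit in the last place, so the longitude may be off by as much as 0.0001°.
At 28.7°: 0.0001° × 110600 × cos 28.7° = 0.0001 × 110600 × 0.8771 ≈ 9.7012 m.
At 69.2°: 0.0001° × 110600 × cos 69.2° = 0.0001 × 110600 × 0.3551 ≈ 3.9275 m.
The ratio reduces to cos 28.7° / cos 69.2° = 0.8771/0.3551 ≈ 2.4701.

2.47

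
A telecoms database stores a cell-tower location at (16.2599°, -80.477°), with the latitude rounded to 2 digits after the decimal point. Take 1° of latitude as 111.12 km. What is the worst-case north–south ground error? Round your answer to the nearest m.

556 m

Rounding to 2 decimal places leaves the latitude within ±0.005° of the true value.
Along the meridian that is 0.005° × 111120 m/° = 555.6 m.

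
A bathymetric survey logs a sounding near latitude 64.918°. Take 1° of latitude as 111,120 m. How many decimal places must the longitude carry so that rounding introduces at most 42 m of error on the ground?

At 64.918° one degree of longitude covers 111120 × cos 64.918° ≈ 111120 × 0.4239 ≈ 47105.4 m.
With N decimal places the half-ulp bound is 0.5·10⁻ᴺ°, or 0.5·10⁻ᴺ × 47105.4 m on the ground.
Need 0.5 × 47105.4 × 10⁻ᴺ ≤ 42 → 10⁻ᴺ ≤ 1.783e-03, so N ≥ 2.75.
So 3 decimal places suffice (23.6 m); 2 would allow up to 236 m.

3 decimal places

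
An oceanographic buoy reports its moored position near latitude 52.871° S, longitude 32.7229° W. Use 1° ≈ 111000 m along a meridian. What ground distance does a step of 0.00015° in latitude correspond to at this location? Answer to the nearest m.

17 m

Along a meridian 0.00015° is 0.00015 × 111000 = 16.65 m.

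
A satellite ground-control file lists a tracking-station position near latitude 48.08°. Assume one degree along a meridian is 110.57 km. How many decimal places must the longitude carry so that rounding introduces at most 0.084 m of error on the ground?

6 decimal places

At 48.08° one degree of longitude covers 110570 × cos 48.08° ≈ 110570 × 0.6681 ≈ 73871 m.
N decimal places → at most half a unit in the last place, 0.5 × 10⁻ᴺ° = 73871/2 × 10⁻ᴺ m.
Need 0.5 × 73871 × 10⁻ᴺ ≤ 0.084 → 10⁻ᴺ ≤ 2.274e-06, so N ≥ 5.64.
So 6 decimal places suffice (0.0369 m); 5 would allow up to 0.369 m.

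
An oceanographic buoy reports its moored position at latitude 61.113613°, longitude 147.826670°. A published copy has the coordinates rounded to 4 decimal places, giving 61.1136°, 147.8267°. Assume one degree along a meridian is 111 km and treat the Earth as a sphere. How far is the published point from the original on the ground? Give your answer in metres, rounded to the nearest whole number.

Δlat = 61.113613 − 61.1136 = +0.000013°; Δlon = 147.826670 − 147.8267 = -0.000030°.
North–south shift: 0.000013 × 111000 = 1.443 m.
E–W at 61.1136°: -0.000030° × 111000 × cos 61.1136° = -0.000030 × 111000 × 0.4831 ≈ -1.60864 m.
Distance: √(1.443² + 1.60864²) ≈ 2.16101 m.

2 metres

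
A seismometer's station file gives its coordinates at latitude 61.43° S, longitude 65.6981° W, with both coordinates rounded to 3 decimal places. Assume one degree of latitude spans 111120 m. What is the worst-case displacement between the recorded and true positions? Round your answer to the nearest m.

Rounding to 3 decimal places leaves each coordinate within ±0.0005° of the true value.
N–S: 0.0005° × 111120 m/° = 55.56 m.
Longitude error → 0.0005 × 111120 × cos 61.43° = 0.0005 × 111120 × 0.4782 ≈ 26.5706 m.
The two errors are perpendicular, so the maximum displacement is √(55.56² + 26.5706²) ≈ 61.5866 m.

62 m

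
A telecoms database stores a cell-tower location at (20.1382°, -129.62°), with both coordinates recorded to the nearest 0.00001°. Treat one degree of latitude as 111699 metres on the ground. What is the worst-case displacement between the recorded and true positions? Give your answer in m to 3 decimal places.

0.766 m

Rounding to 5 decimal places leaves each coordinate within ±5e-06° of the true value.
North–south component: 5e-06° × 111699 = 0.558495 m.
Longitude error → 5e-06 × 111699 × cos 20.1382° = 5e-06 × 111699 × 0.9389 ≈ 0.524351 m.
The two errors are perpendicular, so the maximum displacement is √(0.558495² + 0.524351²) ≈ 0.766069 m.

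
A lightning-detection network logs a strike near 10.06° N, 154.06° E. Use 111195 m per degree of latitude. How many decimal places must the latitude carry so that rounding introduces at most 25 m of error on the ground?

4

One degree of latitude covers 111195 m.
Rounding to N decimal places gives at most 0.5 × 10⁻ᴺ degrees of error, i.e. 0.5 × 10⁻ᴺ × 111195 m.
Setting 55597.5 × 10⁻ᴺ ≤ 25 gives 10ᴺ ≥ 2224, i.e. N ≥ 3.35.
So 4 decimal places suffice (5.56 m); 3 would allow up to 55.6 m.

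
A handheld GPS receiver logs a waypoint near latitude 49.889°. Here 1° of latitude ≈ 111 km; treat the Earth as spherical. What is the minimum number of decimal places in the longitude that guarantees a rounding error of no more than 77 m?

3 decimal places

At 49.889° one degree of longitude covers 111000 × cos 49.889° ≈ 111000 × 0.6443 ≈ 71514 m.
N decimal places → at most half a unit in the last place, 0.5 × 10⁻ᴺ° = 71514/2 × 10⁻ᴺ m.
Setting 35757 × 10⁻ᴺ ≤ 77 gives 10ᴺ ≥ 464.4, i.e. N ≥ 2.67.
At 2 places the error can reach 358 m, but 3 places keeps it to 35.8 m.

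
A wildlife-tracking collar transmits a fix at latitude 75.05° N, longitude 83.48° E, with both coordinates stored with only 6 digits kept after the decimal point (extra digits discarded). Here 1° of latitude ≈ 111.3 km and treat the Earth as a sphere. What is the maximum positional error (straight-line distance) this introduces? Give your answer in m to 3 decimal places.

0.115 m

Truncating at 6 decimal places can drop up to a full unit in the last place, so each coordinate may be off by as much as 1e-06°.
Latitude error → 1e-06 × 111300 = 0.1113 m along the meridian.
East–west component at 75.05°: 1e-06° × 111300 × cos 75.05° ≈ 1e-06 × 28712.7 ≈ 0.0287127 m.
Worst case both components are at the extreme and orthogonal: √(0.1113² + 0.0287127²) ≈ 0.114944 m.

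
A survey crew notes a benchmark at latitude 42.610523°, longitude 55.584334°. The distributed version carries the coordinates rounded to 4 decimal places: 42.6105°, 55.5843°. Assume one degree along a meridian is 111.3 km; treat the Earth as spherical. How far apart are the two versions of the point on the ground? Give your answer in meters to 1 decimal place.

3.8 meters

The latitude changed by +0.000023° and the longitude by +0.000034°.
North–south shift: 0.000023 × 111300 = 2.5599 m.
E–W at 42.6105°: 0.000034° × 111300 × cos 42.6105° = 0.000034 × 111300 × 0.7360 ≈ 2.78507 m.
Distance: √(2.5599² + 2.78507²) ≈ 3.78282 m.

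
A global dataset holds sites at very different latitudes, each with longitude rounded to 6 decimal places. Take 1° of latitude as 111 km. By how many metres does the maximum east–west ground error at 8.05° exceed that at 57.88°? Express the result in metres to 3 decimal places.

Rounding to 6 decimal places leaves the longitude within ±5e-07° of the true value.
At 8.05°: 5e-07° × 111000 × cos 8.05° = 5e-07 × 111000 × 0.9901 ≈ 0.054953 m.
Error at 57.88° = 5e-07° × 111000 × cos 57.88° ≈ 0.0555 × 0.5317 = 0.029509 m.
So the lower-latitude error exceeds the higher by 0.054953 − 0.029509 = 0.025444 m.

0.025 metres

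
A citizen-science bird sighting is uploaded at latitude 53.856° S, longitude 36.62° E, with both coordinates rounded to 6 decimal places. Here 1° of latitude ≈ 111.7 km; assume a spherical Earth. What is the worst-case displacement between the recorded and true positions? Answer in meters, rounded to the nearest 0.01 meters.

0.06 meters

Rounding to 6 decimal places leaves each coordinate within ±5e-07° of the true value.
North–south component: 5e-07° × 111700 = 0.05585 m.
E–W at 53.856°: 5e-07° × 111700 × cos 53.856° = 5e-07 × 111700 × 0.5898 ≈ 0.0329413 m.
The two errors are perpendicular, so the maximum displacement is √(0.05585² + 0.0329413²) ≈ 0.064841 m.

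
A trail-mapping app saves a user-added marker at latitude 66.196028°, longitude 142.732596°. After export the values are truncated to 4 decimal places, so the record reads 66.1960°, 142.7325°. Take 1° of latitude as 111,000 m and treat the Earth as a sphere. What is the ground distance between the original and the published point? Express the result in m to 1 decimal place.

5.3 m

Δlat = 66.196028 − 66.1960 = +0.000028°; Δlon = 142.732596 − 142.7325 = +0.000096°.
North–south shift: 0.000028 × 111000 = 3.108 m.
East–west at this latitude: 0.000096° × 111000 × cos 66.196° ≈ 0.000096 × 44800.6 = 4.30086 m.
Combined displacement = (3.108² + 4.30086²)^½ ≈ 5.30632 m.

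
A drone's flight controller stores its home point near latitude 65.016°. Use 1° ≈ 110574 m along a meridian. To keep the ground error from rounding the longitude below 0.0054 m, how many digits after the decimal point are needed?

At 65.016° one degree of longitude covers 110574 × cos 65.016° ≈ 110574 × 0.4224 ≈ 46702.6 m.
With N decimal places the half-ulp bound is 0.5·10⁻ᴺ°, or 0.5·10⁻ᴺ × 46702.6 m on the ground.
Need 0.5 × 46702.6 × 10⁻ᴺ ≤ 0.0054 → 10⁻ᴺ ≤ 2.313e-07, so N ≥ 6.64.
At 6 places the error can reach 0.0234 m, but 7 places keeps it to 0.00234 m.

7 decimal places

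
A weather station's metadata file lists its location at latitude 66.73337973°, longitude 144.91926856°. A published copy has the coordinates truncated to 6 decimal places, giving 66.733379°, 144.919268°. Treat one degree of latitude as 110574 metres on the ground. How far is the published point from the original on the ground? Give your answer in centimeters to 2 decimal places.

Δlat = 66.73337973 − 66.733379 = +0.00000073°; Δlon = 144.91926856 − 144.919268 = +0.00000056°.
N–S: 0.00000073° × 110574 m/° = 0.080719 m.
E–W at 66.7334°: 0.00000056° × 110574 × cos 66.7334° = 0.00000056 × 110574 × 0.3950 ≈ 0.0244596 m.
Combined displacement = (0.080719² + 0.0244596²)^½ ≈ 0.0843435 m.
That is 0.0843435 m = 8.4344 cm.

8.43 centimeters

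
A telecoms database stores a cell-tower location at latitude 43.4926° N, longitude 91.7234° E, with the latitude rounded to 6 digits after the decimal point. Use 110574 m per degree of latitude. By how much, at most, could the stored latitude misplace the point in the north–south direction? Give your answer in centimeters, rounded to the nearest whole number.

6 centimeters

Rounding to 6 decimal places leaves the latitude within ±5e-07° of the true value.
Along the meridian that is 5e-07° × 110574 m/° = 0.055287 m.
That is 0.055287 m = 5.5287 cm.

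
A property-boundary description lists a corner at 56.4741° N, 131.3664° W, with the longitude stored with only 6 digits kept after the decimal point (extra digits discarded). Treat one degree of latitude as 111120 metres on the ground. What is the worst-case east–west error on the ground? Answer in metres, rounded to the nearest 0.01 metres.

Truncating at 6 decimal places can drop up to a full unit in the last place, so the longitude may be off by as much as 1e-06°.
At latitude 56.4741° a degree of longitude spans 111120 m × cos 56.4741° = 111120 × 0.5523 ≈ 61373.1 m.
Maximum E–W displacement: 1e-06 × 61373.1 = 0.0613731 m.

0.06 metres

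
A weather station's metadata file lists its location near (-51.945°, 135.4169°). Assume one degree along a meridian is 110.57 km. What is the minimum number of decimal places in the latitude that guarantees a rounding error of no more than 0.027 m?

7 decimal places

One degree of latitude covers 110570 m.
N decimal places → at most half a unit in the last place, 0.5 × 10⁻ᴺ° = 110570/2 × 10⁻ᴺ m.
Need 0.5 × 110570 × 10⁻ᴺ ≤ 0.027 → 10⁻ᴺ ≤ 4.884e-07, so N ≥ 6.31.
So 7 decimal places suffice (0.00553 m); 6 would allow up to 0.0553 m.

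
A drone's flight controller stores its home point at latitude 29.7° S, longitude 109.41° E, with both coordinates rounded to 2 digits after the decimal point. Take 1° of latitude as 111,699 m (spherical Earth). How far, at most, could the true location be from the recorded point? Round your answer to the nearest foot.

Rounding to 2 decimal places leaves each coordinate within ±0.005° of the true value.
North–south component: 0.005° × 111699 = 558.495 m.
East–west component at 29.7°: 0.005° × 111699 × cos 29.7° ≈ 0.005 × 97025.3 ≈ 485.126 m.
Worst case both components are at the extreme and orthogonal: √(558.495² + 485.126²) ≈ 739.773 m.
In feet: 739.773 m ÷ 0.3048 ≈ 2427.1 ft.

2427 feet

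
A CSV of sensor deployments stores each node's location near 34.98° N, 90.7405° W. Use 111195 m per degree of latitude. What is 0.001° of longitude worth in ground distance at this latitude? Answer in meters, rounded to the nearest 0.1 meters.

At 34.98° a degree of longitude is 111195 × cos 34.98° ≈ 91107.9 m, so 0.001° corresponds to 91.1079 m.

91.1 meters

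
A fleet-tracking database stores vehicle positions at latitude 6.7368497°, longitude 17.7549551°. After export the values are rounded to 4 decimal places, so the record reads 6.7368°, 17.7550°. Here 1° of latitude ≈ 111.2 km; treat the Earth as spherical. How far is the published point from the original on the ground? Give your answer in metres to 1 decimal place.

Δlat = 6.7368497 − 6.7368 = +0.0000497°; Δlon = 17.7549551 − 17.7550 = -0.0000449°.
N–S: 0.0000497° × 111200 m/° = 5.52664 m.
East–west at this latitude: -0.0000449° × 111200 × cos 6.7368° ≈ -0.0000449 × 110432 = -4.95841 m.
Combined displacement = (5.52664² + 4.95841²)^½ ≈ 7.42493 m.

7.4 metres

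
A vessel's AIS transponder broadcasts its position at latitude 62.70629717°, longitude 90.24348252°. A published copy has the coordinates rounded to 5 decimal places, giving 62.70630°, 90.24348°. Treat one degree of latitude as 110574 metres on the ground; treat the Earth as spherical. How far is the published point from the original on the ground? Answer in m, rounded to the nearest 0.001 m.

0.338 m

Δlat = 62.70629717 − 62.70630 = -0.00000283°; Δlon = 90.24348252 − 90.24348 = +0.00000252°.
N–S: -0.00000283° × 110574 m/° = -0.312924 m.
East–west at this latitude: 0.00000252° × 110574 × cos 62.7063° ≈ 0.00000252 × 50703.9 = 0.127774 m.
Distance: √(0.312924² + 0.127774²) ≈ 0.338006 m.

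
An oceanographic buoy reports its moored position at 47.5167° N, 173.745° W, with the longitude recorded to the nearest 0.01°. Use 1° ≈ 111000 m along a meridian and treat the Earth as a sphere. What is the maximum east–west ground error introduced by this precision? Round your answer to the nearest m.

375 m

Rounding to 2 decimal places leaves the longitude within ±0.005° of the true value.
Parallels shrink by cos φ, so at 47.5167° a degree of longitude is 111000 × 0.6754 ≈ 74966.7 m.
Maximum E–W displacement: 0.005 × 74966.7 = 374.833 m.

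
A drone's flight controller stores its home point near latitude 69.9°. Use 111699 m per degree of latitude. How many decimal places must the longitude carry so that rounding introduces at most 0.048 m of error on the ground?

At 69.9° one degree of longitude covers 111699 × cos 69.9° ≈ 111699 × 0.3437 ≈ 38386.4 m.
With N decimal places the half-ulp bound is 0.5·10⁻ᴺ°, or 0.5·10⁻ᴺ × 38386.4 m on the ground.
Setting 19193.2 × 10⁻ᴺ ≤ 0.048 gives 10ᴺ ≥ 3.999e+05, i.e. N ≥ 5.60.
So 6 decimal places suffice (0.0192 m); 5 would allow up to 0.192 m.

6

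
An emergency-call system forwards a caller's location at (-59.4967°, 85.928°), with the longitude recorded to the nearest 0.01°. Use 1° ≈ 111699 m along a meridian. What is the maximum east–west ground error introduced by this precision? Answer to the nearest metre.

283 metres

Rounding to 2 decimal places leaves the longitude within ±0.005° of the true value.
At latitude 59.4967° a degree of longitude spans 111699 m × cos 59.4967° = 111699 × 0.5076 ≈ 56697.1 m.
So at most 0.005° × 56697.1 ≈ 283.485 m east–west.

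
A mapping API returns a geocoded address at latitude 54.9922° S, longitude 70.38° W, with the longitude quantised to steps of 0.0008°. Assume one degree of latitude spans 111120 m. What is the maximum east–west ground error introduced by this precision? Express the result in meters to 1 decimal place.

25.5 meters

With a 0.0008° grid the true value lies within half a step, ±0.0008°/2 = ±0.0004°, of the stored one.
At latitude 54.9922° a degree of longitude spans 111120 m × cos 54.9922° = 111120 × 0.5737 ≈ 63748.2 m.
Maximum E–W displacement: 0.0004 × 63748.2 = 25.4993 m.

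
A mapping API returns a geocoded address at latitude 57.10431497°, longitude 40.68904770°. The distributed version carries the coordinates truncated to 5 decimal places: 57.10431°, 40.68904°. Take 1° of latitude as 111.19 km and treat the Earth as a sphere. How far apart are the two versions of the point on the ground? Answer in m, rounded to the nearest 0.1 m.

0.7 m

The latitude changed by +0.00000497° and the longitude by +0.00000770°.
N–S: 0.00000497° × 111190 m/° = 0.552614 m.
East–west at this latitude: 0.00000770° × 111190 × cos 57.1043° ≈ 0.00000770 × 60388.5 = 0.464992 m.
Hypotenuse of the two orthogonal shifts: √(0.552614² + 0.464992²) = 0.722219 m.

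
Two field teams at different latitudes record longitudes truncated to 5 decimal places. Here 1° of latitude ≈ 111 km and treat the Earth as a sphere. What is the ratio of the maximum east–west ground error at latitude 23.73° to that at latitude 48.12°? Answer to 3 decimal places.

1.371

Truncating at 5 decimal places can drop up to a full unit in the last place, so the longitude may be off by as much as 1e-05°.
At 23.73°: 1e-05° × 111000 × cos 23.73° = 1e-05 × 111000 × 0.9155 ≈ 1.0162 m.
At 48.12°: 1e-05° × 111000 × cos 48.12° = 1e-05 × 111000 × 0.6676 ≈ 0.74101 m.
The ratio reduces to cos 23.73° / cos 48.12° = 0.9155/0.6676 ≈ 1.3713.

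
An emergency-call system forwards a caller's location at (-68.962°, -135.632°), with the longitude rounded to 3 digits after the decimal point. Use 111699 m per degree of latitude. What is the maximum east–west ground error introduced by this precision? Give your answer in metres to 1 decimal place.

Rounding to 3 decimal places leaves the longitude within ±0.0005° of the true value.
One degree of longitude at 68.962° is 111699 × cos 68.962° ≈ 111699 × 0.3590 = 40098.5 m.
Maximum E–W displacement: 0.0005 × 40098.5 = 20.0492 m.

20.0 metres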